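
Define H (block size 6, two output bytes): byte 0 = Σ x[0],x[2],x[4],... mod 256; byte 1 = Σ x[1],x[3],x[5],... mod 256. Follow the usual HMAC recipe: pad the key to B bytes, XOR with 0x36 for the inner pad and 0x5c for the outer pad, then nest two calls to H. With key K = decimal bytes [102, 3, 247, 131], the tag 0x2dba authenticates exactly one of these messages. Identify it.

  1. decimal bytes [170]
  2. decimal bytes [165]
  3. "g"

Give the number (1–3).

2

Key decimal bytes [102, 3, 247, 131] = 66 03 f7 83 is 4 bytes ≤ B = 6; zero-pad to 6 bytes: K' = 66 03 f7 83 00 00.
K' ⊕ ipad = 50 35 c1 b5 36 36; K' ⊕ opad = 3a 5f ab df 5c 5c.
m1: inner = H(50 35 c1 b5 36 36 aa) = f1 20; tag = H(3a 5f ab df 5c 5c f1 20) = 32ba
m2: inner = H(50 35 c1 b5 36 36 a5) = ec 20; tag = H(3a 5f ab df 5c 5c ec 20) = 2dba ← matches
m3: inner = H(50 35 c1 b5 36 36 67) = ae 20; tag = H(3a 5f ab df 5c 5c ae 20) = efba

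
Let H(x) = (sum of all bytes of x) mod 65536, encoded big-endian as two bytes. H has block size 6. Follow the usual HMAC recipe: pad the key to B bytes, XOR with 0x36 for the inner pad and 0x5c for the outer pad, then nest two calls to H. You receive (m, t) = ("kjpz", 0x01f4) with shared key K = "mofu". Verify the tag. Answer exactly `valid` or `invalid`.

Key "mofu" = 6d 6f 66 75 is 4 bytes ≤ B = 6; zero-pad to 6 bytes: K' = 6d 6f 66 75 00 00.
K' ⊕ ipad = 5b 59 50 43 36 36; K' ⊕ opad = 31 33 3a 29 5c 5c.
Inner hash: sum = 91+89+80+67+54+54+107+106+112+122 = 882 → 03 72.
Outer hash (recomputed tag): sum = 49+51+58+41+92+92+3+114 = 500 → 01 f4.
Recomputed tag = 01f4; claimed = 01f4 → match.

valid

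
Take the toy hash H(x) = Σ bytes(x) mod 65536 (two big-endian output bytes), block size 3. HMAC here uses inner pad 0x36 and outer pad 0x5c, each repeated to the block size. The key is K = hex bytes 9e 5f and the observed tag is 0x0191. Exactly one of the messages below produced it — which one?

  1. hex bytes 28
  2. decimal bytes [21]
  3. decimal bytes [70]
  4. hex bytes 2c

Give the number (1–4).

Key hex bytes 9e 5f is 2 bytes ≤ B = 3; zero-pad to 3 bytes: K' = 9e 5f 00.
K' ⊕ ipad = a8 69 36; K' ⊕ opad = c2 03 5c.
m1: inner = H(a8 69 36 28) = 01 6f; tag = H(c2 03 5c 01 6f) = 0191 ← matches
m2: inner = H(a8 69 36 15) = 01 5c; tag = H(c2 03 5c 01 5c) = 017e
m3: inner = H(a8 69 36 46) = 01 8d; tag = H(c2 03 5c 01 8d) = 01af
m4: inner = H(a8 69 36 2c) = 01 73; tag = H(c2 03 5c 01 73) = 0195

1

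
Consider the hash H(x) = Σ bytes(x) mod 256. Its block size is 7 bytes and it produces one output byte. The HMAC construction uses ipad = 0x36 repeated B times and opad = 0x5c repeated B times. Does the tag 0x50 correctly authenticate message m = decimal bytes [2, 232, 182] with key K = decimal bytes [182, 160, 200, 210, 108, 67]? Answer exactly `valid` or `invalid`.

Key decimal bytes [182, 160, 200, 210, 108, 67] = b6 a0 c8 d2 6c 43 is 6 bytes ≤ B = 7; zero-pad to 7 bytes: K' = b6 a0 c8 d2 6c 43 00.
K' ⊕ ipad = 80 96 fe e4 5a 75 36; K' ⊕ opad = ea fc 94 8e 30 1f 5c.
Inner hash: sum = 128+150+254+228+90+117+54+2+232+182 = 1437; mod 256 = 157 → 9d.
Outer hash (recomputed tag): sum = 234+252+148+142+48+31+92+157 = 1104; mod 256 = 80 → 50.
Recomputed tag = 50; claimed = 50 → match.

valid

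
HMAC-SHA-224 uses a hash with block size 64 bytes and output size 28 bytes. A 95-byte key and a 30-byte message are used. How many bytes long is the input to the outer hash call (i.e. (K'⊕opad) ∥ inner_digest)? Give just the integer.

Key is 95 > 64 bytes, so it is hashed to 28 bytes then zero-padded to 64: |K'| = 64.
Outer input = (K'⊕opad) ∥ H(inner) → 64 + 28 = 92 bytes.

92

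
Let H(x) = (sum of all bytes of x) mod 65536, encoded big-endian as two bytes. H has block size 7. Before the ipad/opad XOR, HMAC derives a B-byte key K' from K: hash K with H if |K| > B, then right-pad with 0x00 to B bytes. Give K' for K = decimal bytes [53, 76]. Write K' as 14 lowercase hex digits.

Key decimal bytes [53, 76] = 35 4c is 2 bytes ≤ B = 7; zero-pad to 7 bytes: K' = 35 4c 00 00 00 00 00.

354c0000000000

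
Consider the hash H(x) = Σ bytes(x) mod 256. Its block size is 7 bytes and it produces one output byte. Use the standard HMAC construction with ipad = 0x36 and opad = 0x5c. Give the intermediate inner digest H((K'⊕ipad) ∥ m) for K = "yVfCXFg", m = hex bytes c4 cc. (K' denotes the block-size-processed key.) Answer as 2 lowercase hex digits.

33

Key "yVfCXFg" = 79 56 66 43 58 46 67 is exactly B = 7 bytes: K' = 79 56 66 43 58 46 67.
K' ⊕ ipad = 4f 60 50 75 6e 70 51.
Inner input = 4f 60 50 75 6e 70 51 ∥ c4 cc.
Inner hash: sum = 79+96+80+117+110+112+81+196+204 = 1075; mod 256 = 51 → 33.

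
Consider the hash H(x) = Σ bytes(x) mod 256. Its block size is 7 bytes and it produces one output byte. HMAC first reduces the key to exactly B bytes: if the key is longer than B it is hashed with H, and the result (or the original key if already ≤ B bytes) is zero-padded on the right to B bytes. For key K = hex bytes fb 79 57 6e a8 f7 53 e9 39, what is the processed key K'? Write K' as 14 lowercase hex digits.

4d000000000000

|K| = 9 > B = 7, so first hash the key.
H(K): sum = 251+121+87+110+168+247+83+233+57 = 1357; mod 256 = 77 → 4d.
Zero-pad H(K) = 4d to 7 bytes: K' = 4d 00 00 00 00 00 00.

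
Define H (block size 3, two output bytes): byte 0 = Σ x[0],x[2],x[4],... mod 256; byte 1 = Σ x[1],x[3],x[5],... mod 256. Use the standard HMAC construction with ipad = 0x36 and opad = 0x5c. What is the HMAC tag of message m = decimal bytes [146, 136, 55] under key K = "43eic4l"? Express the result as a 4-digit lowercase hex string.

Key "43eic4l" = 34 33 65 69 63 34 6c is 7 bytes > B = 3, so hash it first: H(key) = 68 d0, then zero-pad to 3 bytes: K' = 68 d0 00.
K' ⊕ ipad = 5e e6 36.  K' ⊕ opad = 34 8c 5c.
Inner input = (K'⊕ipad) ∥ m = 5e e6 36 ∥ 92 88 37.
Inner hash: even-index sum = 284 mod 256 = 28; odd-index sum = 431 mod 256 = 175 → 1c af.
Outer input = (K'⊕opad) ∥ inner = 34 8c 5c ∥ 1c af.
Outer hash (tag): even-index sum = 319 mod 256 = 63; odd-index sum = 168 mod 256 = 168 → 3f a8.

3fa8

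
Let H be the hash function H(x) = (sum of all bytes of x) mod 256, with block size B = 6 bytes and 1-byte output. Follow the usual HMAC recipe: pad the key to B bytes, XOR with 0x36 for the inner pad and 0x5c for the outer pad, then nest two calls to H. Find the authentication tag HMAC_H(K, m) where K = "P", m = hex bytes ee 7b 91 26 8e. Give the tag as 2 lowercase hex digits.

fa

Key "P" = 50 is 1 byte ≤ B = 6; zero-pad to 6 bytes: K' = 50 00 00 00 00 00.
K' ⊕ ipad = 66 36 36 36 36 36.  K' ⊕ opad = 0c 5c 5c 5c 5c 5c.
Inner input = (K'⊕ipad) ∥ m = 66 36 36 36 36 36 ∥ ee 7b 91 26 8e.
Inner hash: sum = 102+54+54+54+54+54+238+123+145+38+142 = 1058; mod 256 = 34 → 22.
Outer input = (K'⊕opad) ∥ inner = 0c 5c 5c 5c 5c 5c ∥ 22.
Outer hash (tag): sum = 12+92+92+92+92+92+34 = 506; mod 256 = 250 → fa.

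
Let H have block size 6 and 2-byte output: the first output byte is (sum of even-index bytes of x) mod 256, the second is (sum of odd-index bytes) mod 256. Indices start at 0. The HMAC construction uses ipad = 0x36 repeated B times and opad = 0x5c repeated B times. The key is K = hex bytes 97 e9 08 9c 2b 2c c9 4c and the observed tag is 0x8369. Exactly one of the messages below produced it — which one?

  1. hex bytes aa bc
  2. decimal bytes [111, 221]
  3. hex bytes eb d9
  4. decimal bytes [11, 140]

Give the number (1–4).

3

Key hex bytes 97 e9 08 9c 2b 2c c9 4c is 8 bytes > B = 6, so hash it first: H(key) = 93 fd, then zero-pad to 6 bytes: K' = 93 fd 00 00 00 00.
K' ⊕ ipad = a5 cb 36 36 36 36; K' ⊕ opad = cf a1 5c 5c 5c 5c.
m1: inner = H(a5 cb 36 36 36 36 aa bc) = bb f3; tag = H(cf a1 5c 5c 5c 5c bb f3) = 424c
m2: inner = H(a5 cb 36 36 36 36 6f dd) = 80 14; tag = H(cf a1 5c 5c 5c 5c 80 14) = 076d
m3: inner = H(a5 cb 36 36 36 36 eb d9) = fc 10; tag = H(cf a1 5c 5c 5c 5c fc 10) = 8369 ← matches
m4: inner = H(a5 cb 36 36 36 36 0b 8c) = 1c c3; tag = H(cf a1 5c 5c 5c 5c 1c c3) = a31c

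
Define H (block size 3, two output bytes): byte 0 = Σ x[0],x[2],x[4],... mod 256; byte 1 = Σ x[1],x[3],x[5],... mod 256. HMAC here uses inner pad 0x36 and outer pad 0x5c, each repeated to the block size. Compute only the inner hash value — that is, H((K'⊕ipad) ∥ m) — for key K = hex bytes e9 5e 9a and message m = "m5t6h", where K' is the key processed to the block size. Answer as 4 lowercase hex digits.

f6b1

Key hex bytes e9 5e 9a is exactly B = 3 bytes: K' = e9 5e 9a.
K' ⊕ ipad = df 68 ac.
Inner input = df 68 ac ∥ 6d 35 74 36 68.
Inner hash: even-index sum = 502 mod 256 = 246; odd-index sum = 433 mod 256 = 177 → f6 b1.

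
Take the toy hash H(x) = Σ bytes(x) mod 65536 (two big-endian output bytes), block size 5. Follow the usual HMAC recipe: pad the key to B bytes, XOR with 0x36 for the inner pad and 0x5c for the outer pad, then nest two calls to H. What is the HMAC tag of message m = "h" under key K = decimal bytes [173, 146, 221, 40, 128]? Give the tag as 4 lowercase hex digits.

03f9

Key decimal bytes [173, 146, 221, 40, 128] = ad 92 dd 28 80 is exactly B = 5 bytes: K' = ad 92 dd 28 80.
K' ⊕ ipad = 9b a4 eb 1e b6.  K' ⊕ opad = f1 ce 81 74 dc.
Inner input = (K'⊕ipad) ∥ m = 9b a4 eb 1e b6 ∥ 68.
Inner hash: sum = 155+164+235+30+182+104 = 870 → 03 66.
Outer input = (K'⊕opad) ∥ inner = f1 ce 81 74 dc ∥ 03 66.
Outer hash (tag): sum = 241+206+129+116+220+3+102 = 1017 → 03 f9.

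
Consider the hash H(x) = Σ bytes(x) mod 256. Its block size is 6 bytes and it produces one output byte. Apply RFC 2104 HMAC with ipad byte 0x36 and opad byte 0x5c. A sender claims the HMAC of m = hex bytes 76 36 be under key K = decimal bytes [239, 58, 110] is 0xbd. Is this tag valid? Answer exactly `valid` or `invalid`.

invalid

Key decimal bytes [239, 58, 110] = ef 3a 6e is 3 bytes ≤ B = 6; zero-pad to 6 bytes: K' = ef 3a 6e 00 00 00.
K' ⊕ ipad = d9 0c 58 36 36 36; K' ⊕ opad = b3 66 32 5c 5c 5c.
Inner hash: sum = 217+12+88+54+54+54+118+54+190 = 841; mod 256 = 73 → 49.
Outer hash (recomputed tag): sum = 179+102+50+92+92+92+73 = 680; mod 256 = 168 → a8.
Recomputed tag = a8; claimed = bd → mismatch.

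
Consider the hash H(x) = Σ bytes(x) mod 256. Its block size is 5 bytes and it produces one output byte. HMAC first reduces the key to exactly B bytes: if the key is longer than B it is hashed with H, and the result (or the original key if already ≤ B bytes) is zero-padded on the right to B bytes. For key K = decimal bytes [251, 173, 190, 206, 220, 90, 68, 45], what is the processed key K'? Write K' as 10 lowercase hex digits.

db00000000

|K| = 8 > B = 5, so first hash the key.
H(K): sum = 251+173+190+206+220+90+68+45 = 1243; mod 256 = 219 → db.
Zero-pad H(K) = db to 5 bytes: K' = db 00 00 00 00.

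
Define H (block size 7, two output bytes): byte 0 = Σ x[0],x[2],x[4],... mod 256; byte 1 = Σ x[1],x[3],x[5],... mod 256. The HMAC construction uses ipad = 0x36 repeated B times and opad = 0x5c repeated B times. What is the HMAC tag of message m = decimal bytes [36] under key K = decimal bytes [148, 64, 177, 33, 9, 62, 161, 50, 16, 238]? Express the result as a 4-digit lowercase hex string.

d006

Key decimal bytes [148, 64, 177, 33, 9, 62, 161, 50, 16, 238] = 94 40 b1 21 09 3e a1 32 10 ee is 10 bytes > B = 7, so hash it first: H(key) = ff bf, then zero-pad to 7 bytes: K' = ff bf 00 00 00 00 00.
K' ⊕ ipad = c9 89 36 36 36 36 36.  K' ⊕ opad = a3 e3 5c 5c 5c 5c 5c.
Inner input = (K'⊕ipad) ∥ m = c9 89 36 36 36 36 36 ∥ 24.
Inner hash: even-index sum = 363 mod 256 = 107; odd-index sum = 281 mod 256 = 25 → 6b 19.
Outer input = (K'⊕opad) ∥ inner = a3 e3 5c 5c 5c 5c 5c ∥ 6b 19.
Outer hash (tag): even-index sum = 464 mod 256 = 208; odd-index sum = 518 mod 256 = 6 → d0 06.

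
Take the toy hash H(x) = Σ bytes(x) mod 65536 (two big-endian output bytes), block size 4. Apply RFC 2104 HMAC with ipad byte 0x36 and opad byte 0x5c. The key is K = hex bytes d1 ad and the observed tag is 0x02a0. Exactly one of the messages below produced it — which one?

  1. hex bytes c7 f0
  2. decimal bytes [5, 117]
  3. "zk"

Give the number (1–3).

Key hex bytes d1 ad is 2 bytes ≤ B = 4; zero-pad to 4 bytes: K' = d1 ad 00 00.
K' ⊕ ipad = e7 9b 36 36; K' ⊕ opad = 8d f1 5c 5c.
m1: inner = H(e7 9b 36 36 c7 f0) = 03 a5; tag = H(8d f1 5c 5c 03 a5) = 02de
m2: inner = H(e7 9b 36 36 05 75) = 02 68; tag = H(8d f1 5c 5c 02 68) = 02a0 ← matches
m3: inner = H(e7 9b 36 36 7a 6b) = 02 d3; tag = H(8d f1 5c 5c 02 d3) = 030b

2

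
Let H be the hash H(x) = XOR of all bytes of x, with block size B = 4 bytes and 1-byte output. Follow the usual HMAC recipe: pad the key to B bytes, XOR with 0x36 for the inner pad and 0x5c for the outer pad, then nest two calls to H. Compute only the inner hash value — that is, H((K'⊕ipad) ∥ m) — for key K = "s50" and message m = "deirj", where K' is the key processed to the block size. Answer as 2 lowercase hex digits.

Key "s50" = 73 35 30 is 3 bytes ≤ B = 4; zero-pad to 4 bytes: K' = 73 35 30 00.
K' ⊕ ipad = 45 03 06 36.
Inner input = 45 03 06 36 ∥ 64 65 69 72 6a.
Inner hash: XOR 45⊕03⊕06⊕36⊕64⊕65⊕69⊕72⊕6a = 06.

06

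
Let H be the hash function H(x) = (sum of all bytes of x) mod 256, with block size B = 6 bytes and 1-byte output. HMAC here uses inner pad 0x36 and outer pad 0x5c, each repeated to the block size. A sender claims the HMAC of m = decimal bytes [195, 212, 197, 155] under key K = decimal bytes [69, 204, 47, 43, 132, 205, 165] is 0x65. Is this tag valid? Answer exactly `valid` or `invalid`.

valid

Key decimal bytes [69, 204, 47, 43, 132, 205, 165] = 45 cc 2f 2b 84 cd a5 is 7 bytes > B = 6, so hash it first: H(key) = 61, then zero-pad to 6 bytes: K' = 61 00 00 00 00 00.
K' ⊕ ipad = 57 36 36 36 36 36; K' ⊕ opad = 3d 5c 5c 5c 5c 5c.
Inner hash: sum = 87+54+54+54+54+54+195+212+197+155 = 1116; mod 256 = 92 → 5c.
Outer hash (recomputed tag): sum = 61+92+92+92+92+92+92 = 613; mod 256 = 101 → 65.
Recomputed tag = 65; claimed = 65 → match.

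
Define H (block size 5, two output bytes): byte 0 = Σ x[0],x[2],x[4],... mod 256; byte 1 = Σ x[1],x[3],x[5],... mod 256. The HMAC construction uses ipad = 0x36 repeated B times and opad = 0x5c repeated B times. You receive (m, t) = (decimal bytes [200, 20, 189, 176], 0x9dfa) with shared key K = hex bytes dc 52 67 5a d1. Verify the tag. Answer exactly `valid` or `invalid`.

valid

Key hex bytes dc 52 67 5a d1 is exactly B = 5 bytes: K' = dc 52 67 5a d1.
K' ⊕ ipad = ea 64 51 6c e7; K' ⊕ opad = 80 0e 3b 06 8d.
Inner hash: even-index sum = 742 mod 256 = 230; odd-index sum = 597 mod 256 = 85 → e6 55.
Outer hash (recomputed tag): even-index sum = 413 mod 256 = 157; odd-index sum = 250 mod 256 = 250 → 9d fa.
Recomputed tag = 9dfa; claimed = 9dfa → match.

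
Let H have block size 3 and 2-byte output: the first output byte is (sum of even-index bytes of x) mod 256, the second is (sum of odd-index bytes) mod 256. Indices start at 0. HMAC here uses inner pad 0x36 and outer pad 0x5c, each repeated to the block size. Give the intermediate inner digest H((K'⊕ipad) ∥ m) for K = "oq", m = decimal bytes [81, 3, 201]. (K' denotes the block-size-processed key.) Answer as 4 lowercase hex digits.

Key "oq" = 6f 71 is 2 bytes ≤ B = 3; zero-pad to 3 bytes: K' = 6f 71 00.
K' ⊕ ipad = 59 47 36.
Inner input = 59 47 36 ∥ 51 03 c9.
Inner hash: even-index sum = 146 mod 256 = 146; odd-index sum = 353 mod 256 = 97 → 92 61.

9261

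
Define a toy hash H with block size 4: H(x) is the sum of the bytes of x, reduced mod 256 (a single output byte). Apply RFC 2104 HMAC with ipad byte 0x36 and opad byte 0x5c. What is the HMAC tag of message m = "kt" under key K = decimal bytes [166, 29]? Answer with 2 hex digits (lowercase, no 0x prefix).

f9

Key decimal bytes [166, 29] = a6 1d is 2 bytes ≤ B = 4; zero-pad to 4 bytes: K' = a6 1d 00 00.
K' ⊕ ipad = 90 2b 36 36.  K' ⊕ opad = fa 41 5c 5c.
Inner input = (K'⊕ipad) ∥ m = 90 2b 36 36 ∥ 6b 74.
Inner hash: sum = 144+43+54+54+107+116 = 518; mod 256 = 6 → 06.
Outer input = (K'⊕opad) ∥ inner = fa 41 5c 5c ∥ 06.
Outer hash (tag): sum = 250+65+92+92+6 = 505; mod 256 = 249 → f9.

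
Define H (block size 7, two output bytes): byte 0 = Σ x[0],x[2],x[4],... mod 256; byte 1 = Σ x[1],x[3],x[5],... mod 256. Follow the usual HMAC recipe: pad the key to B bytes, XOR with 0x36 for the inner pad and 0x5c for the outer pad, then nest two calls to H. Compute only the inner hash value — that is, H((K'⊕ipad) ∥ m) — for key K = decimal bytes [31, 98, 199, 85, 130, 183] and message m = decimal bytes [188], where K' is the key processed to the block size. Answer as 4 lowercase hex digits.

Key decimal bytes [31, 98, 199, 85, 130, 183] = 1f 62 c7 55 82 b7 is 6 bytes ≤ B = 7; zero-pad to 7 bytes: K' = 1f 62 c7 55 82 b7 00.
K' ⊕ ipad = 29 54 f1 63 b4 81 36.
Inner input = 29 54 f1 63 b4 81 36 ∥ bc.
Inner hash: even-index sum = 516 mod 256 = 4; odd-index sum = 500 mod 256 = 244 → 04 f4.

04f4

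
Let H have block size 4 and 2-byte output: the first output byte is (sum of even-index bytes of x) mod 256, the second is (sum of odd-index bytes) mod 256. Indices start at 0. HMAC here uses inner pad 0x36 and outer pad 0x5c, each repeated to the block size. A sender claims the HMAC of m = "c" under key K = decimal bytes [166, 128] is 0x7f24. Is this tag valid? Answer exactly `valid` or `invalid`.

valid

Key decimal bytes [166, 128] = a6 80 is 2 bytes ≤ B = 4; zero-pad to 4 bytes: K' = a6 80 00 00.
K' ⊕ ipad = 90 b6 36 36; K' ⊕ opad = fa dc 5c 5c.
Inner hash: even-index sum = 297 mod 256 = 41; odd-index sum = 236 mod 256 = 236 → 29 ec.
Outer hash (recomputed tag): even-index sum = 383 mod 256 = 127; odd-index sum = 548 mod 256 = 36 → 7f 24.
Recomputed tag = 7f24; claimed = 7f24 → match.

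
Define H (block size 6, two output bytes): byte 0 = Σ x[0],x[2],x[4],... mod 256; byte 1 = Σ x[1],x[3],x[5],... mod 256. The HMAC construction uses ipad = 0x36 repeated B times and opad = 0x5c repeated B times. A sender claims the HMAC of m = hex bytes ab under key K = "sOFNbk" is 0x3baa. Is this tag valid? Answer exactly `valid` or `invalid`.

Key "sOFNbk" = 73 4f 46 4e 62 6b is exactly B = 6 bytes: K' = 73 4f 46 4e 62 6b.
K' ⊕ ipad = 45 79 70 78 54 5d; K' ⊕ opad = 2f 13 1a 12 3e 37.
Inner hash: even-index sum = 436 mod 256 = 180; odd-index sum = 334 mod 256 = 78 → b4 4e.
Outer hash (recomputed tag): even-index sum = 315 mod 256 = 59; odd-index sum = 170 mod 256 = 170 → 3b aa.
Recomputed tag = 3baa; claimed = 3baa → match.

valid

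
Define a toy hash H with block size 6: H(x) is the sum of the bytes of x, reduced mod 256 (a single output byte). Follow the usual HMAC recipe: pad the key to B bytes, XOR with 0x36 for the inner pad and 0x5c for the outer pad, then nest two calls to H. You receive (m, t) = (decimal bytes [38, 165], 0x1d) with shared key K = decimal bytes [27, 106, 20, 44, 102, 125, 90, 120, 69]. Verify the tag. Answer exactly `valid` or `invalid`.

Key decimal bytes [27, 106, 20, 44, 102, 125, 90, 120, 69] = 1b 6a 14 2c 66 7d 5a 78 45 is 9 bytes > B = 6, so hash it first: H(key) = bf, then zero-pad to 6 bytes: K' = bf 00 00 00 00 00.
K' ⊕ ipad = 89 36 36 36 36 36; K' ⊕ opad = e3 5c 5c 5c 5c 5c.
Inner hash: sum = 137+54+54+54+54+54+38+165 = 610; mod 256 = 98 → 62.
Outer hash (recomputed tag): sum = 227+92+92+92+92+92+98 = 785; mod 256 = 17 → 11.
Recomputed tag = 11; claimed = 1d → mismatch.

invalid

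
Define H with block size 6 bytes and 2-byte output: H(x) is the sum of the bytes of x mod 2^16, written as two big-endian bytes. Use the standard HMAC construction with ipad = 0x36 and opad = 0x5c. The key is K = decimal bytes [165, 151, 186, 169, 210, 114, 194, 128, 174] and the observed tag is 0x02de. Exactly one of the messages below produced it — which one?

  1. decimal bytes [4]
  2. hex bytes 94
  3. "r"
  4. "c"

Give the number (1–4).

Key decimal bytes [165, 151, 186, 169, 210, 114, 194, 128, 174] = a5 97 ba a9 d2 72 c2 80 ae is 9 bytes > B = 6, so hash it first: H(key) = 05 d3, then zero-pad to 6 bytes: K' = 05 d3 00 00 00 00.
K' ⊕ ipad = 33 e5 36 36 36 36; K' ⊕ opad = 59 8f 5c 5c 5c 5c.
m1: inner = H(33 e5 36 36 36 36 04) = 01 f4; tag = H(59 8f 5c 5c 5c 5c 01 f4) = 034d
m2: inner = H(33 e5 36 36 36 36 94) = 02 84; tag = H(59 8f 5c 5c 5c 5c 02 84) = 02de ← matches
m3: inner = H(33 e5 36 36 36 36 72) = 02 62; tag = H(59 8f 5c 5c 5c 5c 02 62) = 02bc
m4: inner = H(33 e5 36 36 36 36 63) = 02 53; tag = H(59 8f 5c 5c 5c 5c 02 53) = 02ad

2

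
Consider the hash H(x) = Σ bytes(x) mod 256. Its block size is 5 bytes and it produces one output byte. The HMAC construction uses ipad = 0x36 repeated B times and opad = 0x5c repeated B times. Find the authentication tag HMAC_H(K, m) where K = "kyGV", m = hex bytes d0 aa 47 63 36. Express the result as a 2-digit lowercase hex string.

Key "kyGV" = 6b 79 47 56 is 4 bytes ≤ B = 5; zero-pad to 5 bytes: K' = 6b 79 47 56 00.
K' ⊕ ipad = 5d 4f 71 60 36.  K' ⊕ opad = 37 25 1b 0a 5c.
Inner input = (K'⊕ipad) ∥ m = 5d 4f 71 60 36 ∥ d0 aa 47 63 36.
Inner hash: sum = 93+79+113+96+54+208+170+71+99+54 = 1037; mod 256 = 13 → 0d.
Outer input = (K'⊕opad) ∥ inner = 37 25 1b 0a 5c ∥ 0d.
Outer hash (tag): sum = 55+37+27+10+92+13 = 234 → ea.

ea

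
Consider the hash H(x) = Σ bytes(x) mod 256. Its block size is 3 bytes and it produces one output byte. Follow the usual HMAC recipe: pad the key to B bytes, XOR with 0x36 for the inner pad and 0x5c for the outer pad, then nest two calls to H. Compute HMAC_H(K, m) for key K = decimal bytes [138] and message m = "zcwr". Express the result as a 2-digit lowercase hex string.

Key decimal bytes [138] = 8a is 1 byte ≤ B = 3; zero-pad to 3 bytes: K' = 8a 00 00.
K' ⊕ ipad = bc 36 36.  K' ⊕ opad = d6 5c 5c.
Inner input = (K'⊕ipad) ∥ m = bc 36 36 ∥ 7a 63 77 72.
Inner hash: sum = 188+54+54+122+99+119+114 = 750; mod 256 = 238 → ee.
Outer input = (K'⊕opad) ∥ inner = d6 5c 5c ∥ ee.
Outer hash (tag): sum = 214+92+92+238 = 636; mod 256 = 124 → 7c.

7c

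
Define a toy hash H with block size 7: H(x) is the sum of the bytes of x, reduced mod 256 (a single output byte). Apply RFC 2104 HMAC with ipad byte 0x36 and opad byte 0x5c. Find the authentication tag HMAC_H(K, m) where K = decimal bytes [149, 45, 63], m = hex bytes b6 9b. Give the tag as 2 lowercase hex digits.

Key decimal bytes [149, 45, 63] = 95 2d 3f is 3 bytes ≤ B = 7; zero-pad to 7 bytes: K' = 95 2d 3f 00 00 00 00.
K' ⊕ ipad = a3 1b 09 36 36 36 36.  K' ⊕ opad = c9 71 63 5c 5c 5c 5c.
Inner input = (K'⊕ipad) ∥ m = a3 1b 09 36 36 36 36 ∥ b6 9b.
Inner hash: sum = 163+27+9+54+54+54+54+182+155 = 752; mod 256 = 240 → f0.
Outer input = (K'⊕opad) ∥ inner = c9 71 63 5c 5c 5c 5c ∥ f0.
Outer hash (tag): sum = 201+113+99+92+92+92+92+240 = 1021; mod 256 = 253 → fd.

fd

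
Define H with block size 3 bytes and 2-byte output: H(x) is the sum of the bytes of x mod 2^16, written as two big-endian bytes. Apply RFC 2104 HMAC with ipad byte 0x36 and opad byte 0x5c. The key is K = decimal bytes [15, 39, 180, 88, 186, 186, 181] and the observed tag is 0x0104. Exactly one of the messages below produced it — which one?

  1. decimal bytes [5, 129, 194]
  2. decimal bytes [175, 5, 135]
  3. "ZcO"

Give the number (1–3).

Key decimal bytes [15, 39, 180, 88, 186, 186, 181] = 0f 27 b4 58 ba ba b5 is 7 bytes > B = 3, so hash it first: H(key) = 03 6b, then zero-pad to 3 bytes: K' = 03 6b 00.
K' ⊕ ipad = 35 5d 36; K' ⊕ opad = 5f 37 5c.
m1: inner = H(35 5d 36 05 81 c2) = 02 10; tag = H(5f 37 5c 02 10) = 0104 ← matches
m2: inner = H(35 5d 36 af 05 87) = 02 03; tag = H(5f 37 5c 02 03) = 00f7
m3: inner = H(35 5d 36 5a 63 4f) = 01 d4; tag = H(5f 37 5c 01 d4) = 01c7

1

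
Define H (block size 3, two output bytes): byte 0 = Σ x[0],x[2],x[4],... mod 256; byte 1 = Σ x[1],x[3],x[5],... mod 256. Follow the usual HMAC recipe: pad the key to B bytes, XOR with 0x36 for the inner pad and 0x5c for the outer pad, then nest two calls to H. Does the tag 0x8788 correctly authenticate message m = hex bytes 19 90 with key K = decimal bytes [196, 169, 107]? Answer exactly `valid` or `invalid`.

invalid

Key decimal bytes [196, 169, 107] = c4 a9 6b is exactly B = 3 bytes: K' = c4 a9 6b.
K' ⊕ ipad = f2 9f 5d; K' ⊕ opad = 98 f5 37.
Inner hash: even-index sum = 479 mod 256 = 223; odd-index sum = 184 mod 256 = 184 → df b8.
Outer hash (recomputed tag): even-index sum = 391 mod 256 = 135; odd-index sum = 468 mod 256 = 212 → 87 d4.
Recomputed tag = 87d4; claimed = 8788 → mismatch.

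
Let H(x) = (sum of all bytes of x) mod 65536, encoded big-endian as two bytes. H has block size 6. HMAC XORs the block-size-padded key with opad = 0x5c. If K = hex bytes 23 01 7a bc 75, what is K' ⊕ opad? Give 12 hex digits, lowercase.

Key hex bytes 23 01 7a bc 75 is 5 bytes ≤ B = 6; zero-pad to 6 bytes: K' = 23 01 7a bc 75 00.
XOR each byte with 0x5c: 23⊕5c=7f, 01⊕5c=5d, 7a⊕5c=26, bc⊕5c=e0, 75⊕5c=29, 00⊕5c=5c.

7f5d26e0295c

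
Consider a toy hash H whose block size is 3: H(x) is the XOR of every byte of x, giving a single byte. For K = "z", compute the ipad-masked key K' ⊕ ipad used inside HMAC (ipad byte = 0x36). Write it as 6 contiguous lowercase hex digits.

Key "z" = 7a is 1 byte ≤ B = 3; zero-pad to 3 bytes: K' = 7a 00 00.
XOR each byte with 0x36: 7a⊕36=4c, 00⊕36=36, 00⊕36=36.

4c3636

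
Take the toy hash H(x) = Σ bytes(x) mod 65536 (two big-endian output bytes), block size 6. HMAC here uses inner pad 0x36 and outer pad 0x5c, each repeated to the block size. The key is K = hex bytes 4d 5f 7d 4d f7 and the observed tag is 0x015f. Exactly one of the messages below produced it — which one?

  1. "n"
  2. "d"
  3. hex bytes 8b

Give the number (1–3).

Key hex bytes 4d 5f 7d 4d f7 is 5 bytes ≤ B = 6; zero-pad to 6 bytes: K' = 4d 5f 7d 4d f7 00.
K' ⊕ ipad = 7b 69 4b 7b c1 36; K' ⊕ opad = 11 03 21 11 ab 5c.
m1: inner = H(7b 69 4b 7b c1 36 6e) = 03 0f; tag = H(11 03 21 11 ab 5c 03 0f) = 015f ← matches
m2: inner = H(7b 69 4b 7b c1 36 64) = 03 05; tag = H(11 03 21 11 ab 5c 03 05) = 0155
m3: inner = H(7b 69 4b 7b c1 36 8b) = 03 2c; tag = H(11 03 21 11 ab 5c 03 2c) = 017c

1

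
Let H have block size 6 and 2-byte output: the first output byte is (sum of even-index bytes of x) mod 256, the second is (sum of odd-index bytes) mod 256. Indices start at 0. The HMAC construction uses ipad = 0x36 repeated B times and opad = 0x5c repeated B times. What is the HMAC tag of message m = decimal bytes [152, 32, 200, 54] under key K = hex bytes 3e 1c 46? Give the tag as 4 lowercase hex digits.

e6e4

Key hex bytes 3e 1c 46 is 3 bytes ≤ B = 6; zero-pad to 6 bytes: K' = 3e 1c 46 00 00 00.
K' ⊕ ipad = 08 2a 70 36 36 36.  K' ⊕ opad = 62 40 1a 5c 5c 5c.
Inner input = (K'⊕ipad) ∥ m = 08 2a 70 36 36 36 ∥ 98 20 c8 36.
Inner hash: even-index sum = 526 mod 256 = 14; odd-index sum = 236 mod 256 = 236 → 0e ec.
Outer input = (K'⊕opad) ∥ inner = 62 40 1a 5c 5c 5c ∥ 0e ec.
Outer hash (tag): even-index sum = 230 mod 256 = 230; odd-index sum = 484 mod 256 = 228 → e6 e4.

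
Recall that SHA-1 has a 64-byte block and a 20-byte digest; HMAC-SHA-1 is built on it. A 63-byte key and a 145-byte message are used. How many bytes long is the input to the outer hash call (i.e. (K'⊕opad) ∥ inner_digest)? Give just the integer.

Key is 63 ≤ 64 bytes, zero-padded: |K'| = 64.
Outer input = (K'⊕opad) ∥ H(inner) → 64 + 20 = 84 bytes.

84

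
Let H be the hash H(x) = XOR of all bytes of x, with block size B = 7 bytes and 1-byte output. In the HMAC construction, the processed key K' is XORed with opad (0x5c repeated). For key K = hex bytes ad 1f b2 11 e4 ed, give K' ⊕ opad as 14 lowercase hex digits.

f143ee4db8b15c

Key hex bytes ad 1f b2 11 e4 ed is 6 bytes ≤ B = 7; zero-pad to 7 bytes: K' = ad 1f b2 11 e4 ed 00.
XOR each byte with 0x5c: ad⊕5c=f1, 1f⊕5c=43, b2⊕5c=ee, 11⊕5c=4d, e4⊕5c=b8, ed⊕5c=b1, 00⊕5c=5c.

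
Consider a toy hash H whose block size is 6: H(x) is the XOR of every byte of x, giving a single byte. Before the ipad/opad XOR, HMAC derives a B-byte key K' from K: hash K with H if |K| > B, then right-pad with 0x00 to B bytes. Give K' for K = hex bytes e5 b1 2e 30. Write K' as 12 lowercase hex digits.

Key hex bytes e5 b1 2e 30 is 4 bytes ≤ B = 6; zero-pad to 6 bytes: K' = e5 b1 2e 30 00 00.

e5b12e300000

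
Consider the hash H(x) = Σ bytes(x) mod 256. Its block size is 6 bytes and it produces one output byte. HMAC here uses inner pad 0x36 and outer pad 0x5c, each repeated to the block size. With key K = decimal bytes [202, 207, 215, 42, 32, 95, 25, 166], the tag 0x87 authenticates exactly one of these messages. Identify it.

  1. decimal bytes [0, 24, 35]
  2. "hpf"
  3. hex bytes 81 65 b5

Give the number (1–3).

Key decimal bytes [202, 207, 215, 42, 32, 95, 25, 166] = ca cf d7 2a 20 5f 19 a6 is 8 bytes > B = 6, so hash it first: H(key) = d8, then zero-pad to 6 bytes: K' = d8 00 00 00 00 00.
K' ⊕ ipad = ee 36 36 36 36 36; K' ⊕ opad = 84 5c 5c 5c 5c 5c.
m1: inner = H(ee 36 36 36 36 36 00 18 23) = 37; tag = H(84 5c 5c 5c 5c 5c 37) = 87 ← matches
m2: inner = H(ee 36 36 36 36 36 68 70 66) = 3a; tag = H(84 5c 5c 5c 5c 5c 3a) = 8a
m3: inner = H(ee 36 36 36 36 36 81 65 b5) = 97; tag = H(84 5c 5c 5c 5c 5c 97) = e7

1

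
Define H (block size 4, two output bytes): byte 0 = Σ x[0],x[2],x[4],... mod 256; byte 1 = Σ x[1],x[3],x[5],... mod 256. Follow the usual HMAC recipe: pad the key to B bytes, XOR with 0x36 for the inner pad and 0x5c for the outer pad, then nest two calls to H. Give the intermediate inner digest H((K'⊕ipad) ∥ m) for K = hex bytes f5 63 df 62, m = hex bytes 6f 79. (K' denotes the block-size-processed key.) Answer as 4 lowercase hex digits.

Key hex bytes f5 63 df 62 is exactly B = 4 bytes: K' = f5 63 df 62.
K' ⊕ ipad = c3 55 e9 54.
Inner input = c3 55 e9 54 ∥ 6f 79.
Inner hash: even-index sum = 539 mod 256 = 27; odd-index sum = 290 mod 256 = 34 → 1b 22.

1b22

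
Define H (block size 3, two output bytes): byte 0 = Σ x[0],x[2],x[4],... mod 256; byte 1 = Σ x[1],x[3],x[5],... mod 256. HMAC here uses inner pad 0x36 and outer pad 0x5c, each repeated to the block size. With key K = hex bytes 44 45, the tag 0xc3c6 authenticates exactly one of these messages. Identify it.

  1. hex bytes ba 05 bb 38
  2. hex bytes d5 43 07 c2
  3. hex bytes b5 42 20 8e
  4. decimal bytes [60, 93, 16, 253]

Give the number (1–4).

2

Key hex bytes 44 45 is 2 bytes ≤ B = 3; zero-pad to 3 bytes: K' = 44 45 00.
K' ⊕ ipad = 72 73 36; K' ⊕ opad = 18 19 5c.
m1: inner = H(72 73 36 ba 05 bb 38) = e5 e8; tag = H(18 19 5c e5 e8) = 5cfe
m2: inner = H(72 73 36 d5 43 07 c2) = ad 4f; tag = H(18 19 5c ad 4f) = c3c6 ← matches
m3: inner = H(72 73 36 b5 42 20 8e) = 78 48; tag = H(18 19 5c 78 48) = bc91
m4: inner = H(72 73 36 3c 5d 10 fd) = 02 bf; tag = H(18 19 5c 02 bf) = 331b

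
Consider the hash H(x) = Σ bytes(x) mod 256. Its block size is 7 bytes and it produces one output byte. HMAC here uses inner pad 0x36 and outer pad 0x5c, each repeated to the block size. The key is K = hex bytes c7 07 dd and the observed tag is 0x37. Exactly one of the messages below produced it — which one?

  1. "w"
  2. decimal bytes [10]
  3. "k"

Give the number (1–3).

3

Key hex bytes c7 07 dd is 3 bytes ≤ B = 7; zero-pad to 7 bytes: K' = c7 07 dd 00 00 00 00.
K' ⊕ ipad = f1 31 eb 36 36 36 36; K' ⊕ opad = 9b 5b 81 5c 5c 5c 5c.
m1: inner = H(f1 31 eb 36 36 36 36 77) = 5c; tag = H(9b 5b 81 5c 5c 5c 5c 5c) = 43
m2: inner = H(f1 31 eb 36 36 36 36 0a) = ef; tag = H(9b 5b 81 5c 5c 5c 5c ef) = d6
m3: inner = H(f1 31 eb 36 36 36 36 6b) = 50; tag = H(9b 5b 81 5c 5c 5c 5c 50) = 37 ← matches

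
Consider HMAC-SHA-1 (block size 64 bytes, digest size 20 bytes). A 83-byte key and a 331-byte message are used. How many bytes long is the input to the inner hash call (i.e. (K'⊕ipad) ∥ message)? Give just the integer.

Key is 83 > 64 bytes, so it is hashed to 20 bytes then zero-padded to 64: |K'| = 64.
Inner input = (K'⊕ipad) ∥ m → 64 + 331 = 395 bytes.

395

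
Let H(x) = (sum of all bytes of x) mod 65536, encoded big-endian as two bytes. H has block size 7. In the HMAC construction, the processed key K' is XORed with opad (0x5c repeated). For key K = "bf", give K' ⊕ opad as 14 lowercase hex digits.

3e3a5c5c5c5c5c

Key "bf" = 62 66 is 2 bytes ≤ B = 7; zero-pad to 7 bytes: K' = 62 66 00 00 00 00 00.
XOR each byte with 0x5c: 62⊕5c=3e, 66⊕5c=3a, 00⊕5c=5c, 00⊕5c=5c, 00⊕5c=5c, 00⊕5c=5c, 00⊕5c=5c.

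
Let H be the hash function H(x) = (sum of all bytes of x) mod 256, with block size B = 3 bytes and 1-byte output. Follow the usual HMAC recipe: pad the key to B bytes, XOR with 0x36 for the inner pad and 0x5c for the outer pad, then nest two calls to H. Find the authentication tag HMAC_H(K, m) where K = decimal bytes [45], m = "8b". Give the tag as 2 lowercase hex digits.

4a

Key decimal bytes [45] = 2d is 1 byte ≤ B = 3; zero-pad to 3 bytes: K' = 2d 00 00.
K' ⊕ ipad = 1b 36 36.  K' ⊕ opad = 71 5c 5c.
Inner input = (K'⊕ipad) ∥ m = 1b 36 36 ∥ 38 62.
Inner hash: sum = 27+54+54+56+98 = 289; mod 256 = 33 → 21.
Outer input = (K'⊕opad) ∥ inner = 71 5c 5c ∥ 21.
Outer hash (tag): sum = 113+92+92+33 = 330; mod 256 = 74 → 4a.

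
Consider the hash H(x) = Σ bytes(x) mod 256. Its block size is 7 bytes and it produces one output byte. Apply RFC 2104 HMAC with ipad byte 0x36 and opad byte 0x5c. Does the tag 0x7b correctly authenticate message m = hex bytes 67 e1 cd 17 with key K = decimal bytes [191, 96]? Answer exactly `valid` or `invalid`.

Key decimal bytes [191, 96] = bf 60 is 2 bytes ≤ B = 7; zero-pad to 7 bytes: K' = bf 60 00 00 00 00 00.
K' ⊕ ipad = 89 56 36 36 36 36 36; K' ⊕ opad = e3 3c 5c 5c 5c 5c 5c.
Inner hash: sum = 137+86+54+54+54+54+54+103+225+205+23 = 1049; mod 256 = 25 → 19.
Outer hash (recomputed tag): sum = 227+60+92+92+92+92+92+25 = 772; mod 256 = 4 → 04.
Recomputed tag = 04; claimed = 7b → mismatch.

invalid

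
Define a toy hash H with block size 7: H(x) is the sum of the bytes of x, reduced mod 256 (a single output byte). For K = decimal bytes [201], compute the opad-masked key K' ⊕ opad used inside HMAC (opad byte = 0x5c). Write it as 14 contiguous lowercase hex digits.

Key decimal bytes [201] = c9 is 1 byte ≤ B = 7; zero-pad to 7 bytes: K' = c9 00 00 00 00 00 00.
XOR each byte with 0x5c: c9⊕5c=95, 00⊕5c=5c, 00⊕5c=5c, 00⊕5c=5c, 00⊕5c=5c, 00⊕5c=5c, 00⊕5c=5c.

955c5c5c5c5c5c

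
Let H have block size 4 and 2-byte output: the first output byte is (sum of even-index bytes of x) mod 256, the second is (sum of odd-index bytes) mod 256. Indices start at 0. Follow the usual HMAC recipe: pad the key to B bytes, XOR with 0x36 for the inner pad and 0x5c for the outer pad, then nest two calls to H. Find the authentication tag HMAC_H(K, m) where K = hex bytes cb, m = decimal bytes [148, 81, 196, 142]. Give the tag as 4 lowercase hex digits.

7e03

Key hex bytes cb is 1 byte ≤ B = 4; zero-pad to 4 bytes: K' = cb 00 00 00.
K' ⊕ ipad = fd 36 36 36.  K' ⊕ opad = 97 5c 5c 5c.
Inner input = (K'⊕ipad) ∥ m = fd 36 36 36 ∥ 94 51 c4 8e.
Inner hash: even-index sum = 651 mod 256 = 139; odd-index sum = 331 mod 256 = 75 → 8b 4b.
Outer input = (K'⊕opad) ∥ inner = 97 5c 5c 5c ∥ 8b 4b.
Outer hash (tag): even-index sum = 382 mod 256 = 126; odd-index sum = 259 mod 256 = 3 → 7e 03.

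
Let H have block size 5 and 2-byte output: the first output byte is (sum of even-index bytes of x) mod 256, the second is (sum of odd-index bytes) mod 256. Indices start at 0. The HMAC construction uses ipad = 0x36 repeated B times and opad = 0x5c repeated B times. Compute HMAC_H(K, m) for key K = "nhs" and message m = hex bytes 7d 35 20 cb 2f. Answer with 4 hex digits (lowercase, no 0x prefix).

1d63

Key "nhs" = 6e 68 73 is 3 bytes ≤ B = 5; zero-pad to 5 bytes: K' = 6e 68 73 00 00.
K' ⊕ ipad = 58 5e 45 36 36.  K' ⊕ opad = 32 34 2f 5c 5c.
Inner input = (K'⊕ipad) ∥ m = 58 5e 45 36 36 ∥ 7d 35 20 cb 2f.
Inner hash: even-index sum = 467 mod 256 = 211; odd-index sum = 352 mod 256 = 96 → d3 60.
Outer input = (K'⊕opad) ∥ inner = 32 34 2f 5c 5c ∥ d3 60.
Outer hash (tag): even-index sum = 285 mod 256 = 29; odd-index sum = 355 mod 256 = 99 → 1d 63.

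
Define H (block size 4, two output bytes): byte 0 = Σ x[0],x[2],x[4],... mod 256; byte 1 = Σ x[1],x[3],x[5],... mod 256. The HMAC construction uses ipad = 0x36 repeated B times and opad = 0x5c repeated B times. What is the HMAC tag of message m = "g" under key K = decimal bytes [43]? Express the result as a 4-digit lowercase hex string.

8d24

Key decimal bytes [43] = 2b is 1 byte ≤ B = 4; zero-pad to 4 bytes: K' = 2b 00 00 00.
K' ⊕ ipad = 1d 36 36 36.  K' ⊕ opad = 77 5c 5c 5c.
Inner input = (K'⊕ipad) ∥ m = 1d 36 36 36 ∥ 67.
Inner hash: even-index sum = 186 mod 256 = 186; odd-index sum = 108 mod 256 = 108 → ba 6c.
Outer input = (K'⊕opad) ∥ inner = 77 5c 5c 5c ∥ ba 6c.
Outer hash (tag): even-index sum = 397 mod 256 = 141; odd-index sum = 292 mod 256 = 36 → 8d 24.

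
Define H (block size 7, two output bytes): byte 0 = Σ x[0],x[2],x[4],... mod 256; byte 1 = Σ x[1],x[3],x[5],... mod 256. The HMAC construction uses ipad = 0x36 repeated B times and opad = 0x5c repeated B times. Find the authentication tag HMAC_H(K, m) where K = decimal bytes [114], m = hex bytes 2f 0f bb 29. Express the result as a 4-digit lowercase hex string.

Key decimal bytes [114] = 72 is 1 byte ≤ B = 7; zero-pad to 7 bytes: K' = 72 00 00 00 00 00 00.
K' ⊕ ipad = 44 36 36 36 36 36 36.  K' ⊕ opad = 2e 5c 5c 5c 5c 5c 5c.
Inner input = (K'⊕ipad) ∥ m = 44 36 36 36 36 36 36 ∥ 2f 0f bb 29.
Inner hash: even-index sum = 286 mod 256 = 30; odd-index sum = 396 mod 256 = 140 → 1e 8c.
Outer input = (K'⊕opad) ∥ inner = 2e 5c 5c 5c 5c 5c 5c ∥ 1e 8c.
Outer hash (tag): even-index sum = 462 mod 256 = 206; odd-index sum = 306 mod 256 = 50 → ce 32.

ce32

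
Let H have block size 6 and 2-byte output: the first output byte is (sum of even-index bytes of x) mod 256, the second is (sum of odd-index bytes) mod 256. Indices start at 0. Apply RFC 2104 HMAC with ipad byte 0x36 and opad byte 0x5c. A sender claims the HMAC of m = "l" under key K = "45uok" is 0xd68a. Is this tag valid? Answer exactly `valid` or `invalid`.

valid

Key "45uok" = 34 35 75 6f 6b is 5 bytes ≤ B = 6; zero-pad to 6 bytes: K' = 34 35 75 6f 6b 00.
K' ⊕ ipad = 02 03 43 59 5d 36; K' ⊕ opad = 68 69 29 33 37 5c.
Inner hash: even-index sum = 270 mod 256 = 14; odd-index sum = 146 mod 256 = 146 → 0e 92.
Outer hash (recomputed tag): even-index sum = 214 mod 256 = 214; odd-index sum = 394 mod 256 = 138 → d6 8a.
Recomputed tag = d68a; claimed = d68a → match.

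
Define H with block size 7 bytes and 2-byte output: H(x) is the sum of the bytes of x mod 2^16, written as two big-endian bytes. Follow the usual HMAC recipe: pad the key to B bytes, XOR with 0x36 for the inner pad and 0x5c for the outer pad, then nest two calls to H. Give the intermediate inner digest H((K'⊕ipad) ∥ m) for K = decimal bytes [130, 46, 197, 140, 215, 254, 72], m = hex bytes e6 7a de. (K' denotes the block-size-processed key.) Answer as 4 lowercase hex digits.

Key decimal bytes [130, 46, 197, 140, 215, 254, 72] = 82 2e c5 8c d7 fe 48 is exactly B = 7 bytes: K' = 82 2e c5 8c d7 fe 48.
K' ⊕ ipad = b4 18 f3 ba e1 c8 7e.
Inner input = b4 18 f3 ba e1 c8 7e ∥ e6 7a de.
Inner hash: sum = 180+24+243+186+225+200+126+230+122+222 = 1758 → 06 de.

06de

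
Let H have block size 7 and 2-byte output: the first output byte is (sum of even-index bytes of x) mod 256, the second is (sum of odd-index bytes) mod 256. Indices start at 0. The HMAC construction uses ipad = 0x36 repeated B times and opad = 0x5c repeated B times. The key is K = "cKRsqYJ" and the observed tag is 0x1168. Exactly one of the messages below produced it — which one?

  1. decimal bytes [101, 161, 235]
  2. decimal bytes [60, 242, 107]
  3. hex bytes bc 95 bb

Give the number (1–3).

Key "cKRsqYJ" = 63 4b 52 73 71 59 4a is exactly B = 7 bytes: K' = 63 4b 52 73 71 59 4a.
K' ⊕ ipad = 55 7d 64 45 47 6f 7c; K' ⊕ opad = 3f 17 0e 2f 2d 05 16.
m1: inner = H(55 7d 64 45 47 6f 7c 65 a1 eb) = 1d 81; tag = H(3f 17 0e 2f 2d 05 16 1d 81) = 1168 ← matches
m2: inner = H(55 7d 64 45 47 6f 7c 3c f2 6b) = 6e d8; tag = H(3f 17 0e 2f 2d 05 16 6e d8) = 68b9
m3: inner = H(55 7d 64 45 47 6f 7c bc 95 bb) = 11 a8; tag = H(3f 17 0e 2f 2d 05 16 11 a8) = 385c

1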